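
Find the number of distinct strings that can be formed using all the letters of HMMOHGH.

HMMOHGH has 7 letters with H appearing 3 times and M appearing twice.
The number of distinct arrangements is 7!/(3!·2!) = 5040/12 = 420.

420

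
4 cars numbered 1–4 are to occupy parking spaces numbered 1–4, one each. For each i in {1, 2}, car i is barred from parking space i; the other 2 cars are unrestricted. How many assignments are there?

14

Let Aᵢ (for i ∈ {1, 2}) be the placements that put car i in its forbidden parking space. Any j of these fix j positions, leaving (4−j)! ways to fill the rest, and there are C(2,j) ways to pick which j.
By inclusion–exclusion, the number of valid placements is Σ_{j=0}^{2} (−1)^j C(2,j)·(4−j)!.
Computing: 24 − 12 + 2 = 14.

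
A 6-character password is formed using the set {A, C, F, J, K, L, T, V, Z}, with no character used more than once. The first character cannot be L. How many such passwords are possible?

53760

The first character has 9−1 = 8 choices (anything except L).
The remaining 5 characters are filled from the other 8 symbols without repetition: 8 × 7 × 6 × 5 × 4 = 6720.
Total: 8 × 6720 = 53760.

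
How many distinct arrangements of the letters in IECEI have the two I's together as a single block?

12

Treat the 2 copies of I as a single block. The multiset to arrange is then {II, C, E, E}, 4 items in all.
That gives (4)!/(2!) = 12 arrangements.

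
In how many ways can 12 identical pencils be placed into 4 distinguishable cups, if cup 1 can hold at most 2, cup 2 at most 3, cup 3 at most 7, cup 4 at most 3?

19

By stars and bars, unrestricted non-negative solutions to x_1+…+x_4 = 12 number C(12+3,3) = 455.
Subtract solutions that violate a single cap (substitute x_i' = x_i − (cap_i+1)): x_1 ≥ 3 gives C(12,3) = 220; x_2 ≥ 4 gives C(11,3) = 165; x_3 ≥ 8 gives C(7,3) = 35; x_4 ≥ 4 gives C(11,3) = 165. Together 585.
Add back pairs where two caps are both exceeded: 56 + 4 + 56 + 1 + 35 + 1 = 153.
Subtract triples: 0 + 4 + 0 + 0 = 4.
By inclusion–exclusion the count is 455 − 585 + 153 − 4 = 19.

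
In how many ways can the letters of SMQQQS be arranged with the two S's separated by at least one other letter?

Total arrangements of SMQQQS: 6!/(3!·2!) = 60.
Arrangements with the S's together: treat SS as one letter, giving (5)!/(3!) = 20.
Subtracting, 60 − 20 = 40 arrangements keep the S's apart.

40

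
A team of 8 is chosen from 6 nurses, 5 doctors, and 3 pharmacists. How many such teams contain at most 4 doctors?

Split by how many doctors are chosen (0 through 4).
Sum: C(5,0)·C(9,8) + C(5,1)·C(9,7) + C(5,2)·C(9,6) + C(5,3)·C(9,5) + C(5,4)·C(9,4) = 9 + 180 + 840 + 1260 + 630 = 2919.

2919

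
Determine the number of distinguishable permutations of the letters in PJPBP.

20

The 5 letters of PJPBP have repeats: P appearing 3 times.
So there are 5! / (3!) = 20 distinguishable arrangements.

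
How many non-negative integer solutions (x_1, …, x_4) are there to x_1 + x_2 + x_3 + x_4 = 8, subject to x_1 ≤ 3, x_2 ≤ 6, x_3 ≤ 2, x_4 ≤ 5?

Ignoring the caps, the number of non-negative solutions to x_1+…+x_4 = 8 is C(11,3) = 165.
Subtract solutions that violate a single cap (substitute x_i' = x_i − (cap_i+1)): x_1 ≥ 4 gives C(7,3) = 35; x_2 ≥ 7 gives C(4,3) = 4; x_3 ≥ 3 gives C(8,3) = 56; x_4 ≥ 6 gives C(5,3) = 10. Together 105.
Add back pairs where two caps are both exceeded: 0 + 4 + 0 + 0 + 0 + 0 = 4.
By inclusion–exclusion the count is 165 − 105 + 4 = 64.

64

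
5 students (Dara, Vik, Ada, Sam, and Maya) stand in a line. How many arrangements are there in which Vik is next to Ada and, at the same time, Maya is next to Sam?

Treat {Vik,Ada} as one block (2 orders) and {Maya,Sam} as another (2 orders).
That leaves 3 units to arrange: 2 × 2 × 3! = 4 × 6 = 24.

24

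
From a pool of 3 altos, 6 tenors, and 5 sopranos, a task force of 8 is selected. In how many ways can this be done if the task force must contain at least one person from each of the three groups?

2828

Unrestricted: C(14,8) = 3003 ways to pick any 8 of the 14.
Selections missing a whole group: no altos → C(11,8) = 165; no tenors → C(8,8) = 1; no sopranos → C(9,8) = 9.
Add back selections omitting two groups (i.e. drawn from a single group): C(3,8) + C(6,8) + C(5,8) = 0.
By inclusion–exclusion: 3003 − 175 + 0 = 2828.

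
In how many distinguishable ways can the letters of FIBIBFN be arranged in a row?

630

The 7 letters of FIBIBFN have repeats: B appearing twice, F appearing twice, and I appearing twice.
Dividing 7! = 5040 by 2!·2!·2! = 8 for the repeated letters gives 630.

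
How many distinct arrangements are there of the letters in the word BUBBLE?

120

Letter multiplicities in BUBBLE: B×3, E×1, L×1, U×1.
So there are 6! / (3!) = 120 distinguishable arrangements.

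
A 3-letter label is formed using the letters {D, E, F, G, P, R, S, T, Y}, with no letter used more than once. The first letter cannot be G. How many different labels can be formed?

The first letter has 9−1 = 8 choices (anything except G).
The remaining 2 letters are filled from the other 8 symbols without repetition: 8 × 7 = 56.
Total: 8 × 56 = 448.

448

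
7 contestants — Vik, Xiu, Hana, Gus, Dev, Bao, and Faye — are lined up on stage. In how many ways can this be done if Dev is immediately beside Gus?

Glue Dev and Gus into one block (2 internal orders), leaving 6 units to arrange in a row.
That gives 2 × 6! = 2 × 720 = 1440.

1440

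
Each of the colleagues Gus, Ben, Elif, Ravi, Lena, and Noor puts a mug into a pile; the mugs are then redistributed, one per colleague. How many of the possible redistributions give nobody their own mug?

265

This is the derangement count D_6: permutations of 6 items with no fixed point.
By inclusion–exclusion this is Σ_{j=0}^{6} (−1)^j C(6,j)·(6−j)!.
Computing: 720 − 720 + 360 − 120 + 30 − 6 + 1 = 265.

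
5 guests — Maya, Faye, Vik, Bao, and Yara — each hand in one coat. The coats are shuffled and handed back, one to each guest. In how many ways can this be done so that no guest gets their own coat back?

Let Aᵢ be the assignments in which guest i gets their own coat. We want the size of the complement of A₁∪…∪A_5.
By inclusion–exclusion this is Σ_{j=0}^{5} (−1)^j C(5,j)·(5−j)!.
Computing: 120 − 120 + 60 − 20 + 5 − 1 = 44.

44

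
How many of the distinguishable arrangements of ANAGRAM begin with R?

120

With the first slot taken by R, it remains to arrange the other 6 letters (ANAGAM).
Those 6 letters have A appearing 3 times, giving (6)!/(3!) = 120.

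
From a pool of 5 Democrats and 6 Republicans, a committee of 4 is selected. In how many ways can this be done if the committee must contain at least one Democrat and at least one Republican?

310

Total 4-person selections from all 11: C(11,4) = 330.
Subtract selections that omit an entire group: no Democrats → C(6,4) = 15; no Republicans → C(5,4) = 5.
Both groups omitted at once is impossible, so 330 − 20 = 310.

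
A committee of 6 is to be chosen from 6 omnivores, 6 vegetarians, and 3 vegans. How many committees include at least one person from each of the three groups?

Unrestricted: C(15,6) = 5005 ways to pick any 6 of the 15.
Subtract selections that omit an entire group: no omnivores → C(9,6) = 84; no vegetarians → C(9,6) = 84; no vegans → C(12,6) = 924.
Add back selections omitting two groups (i.e. drawn from a single group): C(6,6) + C(6,6) + C(3,6) = 2.
By inclusion–exclusion: 5005 − 1092 + 2 = 3915.

3915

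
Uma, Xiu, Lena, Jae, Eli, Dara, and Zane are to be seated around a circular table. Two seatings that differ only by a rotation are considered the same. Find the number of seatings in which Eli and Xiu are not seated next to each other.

All circular seatings of 7 people number (6)! = 720.
Those with Eli next to Xiu: fuse the pair into one unit and seat 6 units around a circle — 2·(5)! = 240.
Subtracting, 720 − 240 = 480.

480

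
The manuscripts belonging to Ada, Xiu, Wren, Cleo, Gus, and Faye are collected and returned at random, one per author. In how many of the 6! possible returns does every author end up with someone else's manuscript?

Let Aᵢ be the assignments in which author i gets their own manuscript. We want the size of the complement of A₁∪…∪A_6.
By inclusion–exclusion this is Σ_{j=0}^{6} (−1)^j C(6,j)·(6−j)!.
Computing: 720 − 720 + 360 − 120 + 30 − 6 + 1 = 265.

265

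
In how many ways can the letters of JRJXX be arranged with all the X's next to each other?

Treat the 2 copies of X as a single block. The multiset to arrange is then {XX, J, J, R}, 4 items in all.
That gives (4)!/(2!) = 12 arrangements.

12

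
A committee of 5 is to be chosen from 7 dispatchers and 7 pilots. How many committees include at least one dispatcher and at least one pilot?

Total 5-person selections from all 14: C(14,5) = 2002.
Selections missing a whole group: no dispatchers → C(7,5) = 21; no pilots → C(7,5) = 21.
Both groups omitted at once is impossible, so 2002 − 42 = 1960.

1960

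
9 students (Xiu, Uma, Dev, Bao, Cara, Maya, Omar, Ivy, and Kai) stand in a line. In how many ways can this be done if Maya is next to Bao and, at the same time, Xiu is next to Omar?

Treat {Maya,Bao} as one block (2 orders) and {Xiu,Omar} as another (2 orders).
That leaves 7 units to arrange: 2 × 2 × 7! = 4 × 5040 = 20160.

20160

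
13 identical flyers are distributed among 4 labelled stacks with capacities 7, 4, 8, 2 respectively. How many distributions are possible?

89

Without the upper bounds there are C(16,3) = 560 ways to split 13 among 4 stacks.
Subtract solutions that violate a single cap (substitute x_i' = x_i − (cap_i+1)): x_1 ≥ 8 gives C(8,3) = 56; x_2 ≥ 5 gives C(11,3) = 165; x_3 ≥ 9 gives C(7,3) = 35; x_4 ≥ 3 gives C(13,3) = 286. Together 542.
Add back pairs where two caps are both exceeded: 1 + 0 + 10 + 0 + 56 + 4 = 71.
By inclusion–exclusion the count is 560 − 542 + 71 = 89.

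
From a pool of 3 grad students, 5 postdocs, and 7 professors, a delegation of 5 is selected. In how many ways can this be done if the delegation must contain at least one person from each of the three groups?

1925

With no constraint there are C(15,5) = 3003 possible selections.
Subtract selections that omit an entire group: no grad students → C(12,5) = 792; no postdocs → C(10,5) = 252; no professors → C(8,5) = 56.
Add back selections omitting two groups (i.e. drawn from a single group): C(3,5) + C(5,5) + C(7,5) = 22.
By inclusion–exclusion: 3003 − 1100 + 22 = 1925.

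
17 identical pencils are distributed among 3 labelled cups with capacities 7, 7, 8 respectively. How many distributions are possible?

21

Ignoring the caps, the number of non-negative solutions to x_1+…+x_3 = 17 is C(19,2) = 171.
Subtract solutions that violate a single cap (substitute x_i' = x_i − (cap_i+1)): x_1 ≥ 8 gives C(11,2) = 55; x_2 ≥ 8 gives C(11,2) = 55; x_3 ≥ 9 gives C(10,2) = 45. Together 155.
Add back pairs where two caps are both exceeded: 3 + 1 + 1 = 5.
By inclusion–exclusion the count is 171 − 155 + 5 = 21.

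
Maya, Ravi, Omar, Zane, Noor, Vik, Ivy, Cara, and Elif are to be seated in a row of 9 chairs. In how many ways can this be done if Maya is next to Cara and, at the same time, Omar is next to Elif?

20160

Treat {Maya,Cara} as one block (2 orders) and {Omar,Elif} as another (2 orders).
That leaves 7 units to arrange: 2 × 2 × 7! = 4 × 5040 = 20160.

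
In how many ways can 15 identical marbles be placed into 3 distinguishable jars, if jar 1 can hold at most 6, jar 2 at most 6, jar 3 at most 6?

10

By stars and bars, unrestricted non-negative solutions to x_1+…+x_3 = 15 number C(15+2,2) = 136.
Subtract solutions that violate a single cap (substitute x_i' = x_i − (cap_i+1)): x_1 ≥ 7 gives C(10,2) = 45; x_2 ≥ 7 gives C(10,2) = 45; x_3 ≥ 7 gives C(10,2) = 45. Together 135.
Add back pairs where two caps are both exceeded: 3 + 3 + 3 = 9.
By inclusion–exclusion the count is 136 − 135 + 9 = 10.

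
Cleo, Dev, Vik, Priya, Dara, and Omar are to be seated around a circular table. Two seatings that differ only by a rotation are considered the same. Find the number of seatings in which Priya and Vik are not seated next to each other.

Without the restriction there are (5)! = 120 seatings.
Seatings with Priya beside Vik: treat them as a block with 2 internal orders, giving 2 × (4)! = 48.
Subtracting, 120 − 48 = 72.

72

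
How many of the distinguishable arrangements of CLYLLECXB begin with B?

Fix B in the first position and arrange the remaining 8 letters.
Those 8 letters have C appearing twice and L appearing 3 times, giving (8)!/(3!·2!) = 3360.

3360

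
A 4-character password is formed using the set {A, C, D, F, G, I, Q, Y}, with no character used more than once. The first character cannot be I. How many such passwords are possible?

The first character has 8−1 = 7 choices (anything except I).
The remaining 3 characters are filled from the other 7 symbols without repetition: 7 × 6 × 5 = 210.
Total: 7 × 210 = 1470.

1470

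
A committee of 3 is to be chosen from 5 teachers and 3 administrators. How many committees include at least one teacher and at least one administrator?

Unrestricted: C(8,3) = 56 ways to pick any 3 of the 8.
Subtract selections that omit an entire group: no teachers → C(3,3) = 1; no administrators → C(5,3) = 10.
Both groups omitted at once is impossible, so 56 − 11 = 45.

45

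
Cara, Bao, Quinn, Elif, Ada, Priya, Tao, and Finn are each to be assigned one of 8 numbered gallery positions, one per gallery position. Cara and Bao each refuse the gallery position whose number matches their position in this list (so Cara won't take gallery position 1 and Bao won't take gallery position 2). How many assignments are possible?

30960

Let Aᵢ (for i ∈ {1, 2}) be the placements that put person i in their forbidden gallery position. Any j of these fix j positions, leaving (8−j)! ways to fill the rest, and there are C(2,j) ways to pick which j.
By inclusion–exclusion, the number of valid placements is Σ_{j=0}^{2} (−1)^j C(2,j)·(8−j)!.
Computing: 40320 − 10080 + 720 = 30960.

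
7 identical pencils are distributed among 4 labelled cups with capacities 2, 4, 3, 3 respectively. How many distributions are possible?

By stars and bars, unrestricted non-negative solutions to x_1+…+x_4 = 7 number C(7+3,3) = 120.
Subtract solutions that violate a single cap (substitute x_i' = x_i − (cap_i+1)): x_1 ≥ 3 gives C(7,3) = 35; x_2 ≥ 5 gives C(5,3) = 10; x_3 ≥ 4 gives C(6,3) = 20; x_4 ≥ 4 gives C(6,3) = 20. Together 85.
Add back pairs where two caps are both exceeded: 0 + 1 + 1 + 0 + 0 + 0 = 2.
By inclusion–exclusion the count is 120 − 85 + 2 = 37.

37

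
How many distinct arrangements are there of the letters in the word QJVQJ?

The 5 letters of QJVQJ have repeats: J appearing twice and Q appearing twice.
So there are 5! / (2!·2!) = 30 distinguishable arrangements.

30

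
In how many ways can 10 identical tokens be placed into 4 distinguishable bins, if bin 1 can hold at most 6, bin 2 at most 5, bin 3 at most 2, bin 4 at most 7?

By stars and bars, unrestricted non-negative solutions to x_1+…+x_4 = 10 number C(10+3,3) = 286.
Subtract solutions that violate a single cap (substitute x_i' = x_i − (cap_i+1)): x_1 ≥ 7 gives C(6,3) = 20; x_2 ≥ 6 gives C(7,3) = 35; x_3 ≥ 3 gives C(10,3) = 120; x_4 ≥ 8 gives C(5,3) = 10. Together 185.
Add back pairs where two caps are both exceeded: 0 + 1 + 0 + 4 + 0 + 0 = 5.
By inclusion–exclusion the count is 286 − 185 + 5 = 106.

106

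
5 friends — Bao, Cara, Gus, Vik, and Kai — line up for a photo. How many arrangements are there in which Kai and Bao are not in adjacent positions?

Of the 5! = 120 arrangements, those with Kai and Bao adjacent number 2 × 4! = 48 (treat the pair as a block with 2 internal orders).
So 120 − 48 = 72 arrangements keep them apart.

72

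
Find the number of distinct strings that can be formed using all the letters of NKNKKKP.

Letter multiplicities in NKNKKKP: K×4, N×2, P×1.
The number of distinct arrangements is 7!/(4!·2!) = 5040/48 = 105.

105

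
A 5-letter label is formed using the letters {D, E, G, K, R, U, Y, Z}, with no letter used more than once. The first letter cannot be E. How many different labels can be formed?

The first letter has 8−1 = 7 choices (anything except E).
The remaining 4 letters are filled from the other 7 symbols without repetition: 7 × 6 × 5 × 4 = 840.
Total: 7 × 840 = 5880.

5880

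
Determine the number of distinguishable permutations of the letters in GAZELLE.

1260

Letter multiplicities in GAZELLE: A×1, E×2, G×1, L×2, Z×1.
The number of distinct arrangements is 7!/(2!·2!) = 5040/4 = 1260.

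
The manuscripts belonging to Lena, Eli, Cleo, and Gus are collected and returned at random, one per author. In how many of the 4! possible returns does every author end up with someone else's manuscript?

Let Aᵢ be the assignments in which author i gets their own manuscript. We want the size of the complement of A₁∪…∪A_4.
By inclusion–exclusion this is Σ_{j=0}^{4} (−1)^j C(4,j)·(4−j)!.
Computing: 24 − 24 + 12 − 4 + 1 = 9.

9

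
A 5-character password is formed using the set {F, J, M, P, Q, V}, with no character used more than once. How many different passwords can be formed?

This is a permutation of 5 out of 6: P(6,5) = 6!/1!.
That product is 6 × 5 × 4 × 3 × 2 = 720.

720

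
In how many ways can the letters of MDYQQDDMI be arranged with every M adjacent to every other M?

Treat the 2 copies of M as a single block. The multiset to arrange is then {MM, D, D, D, I, Q, Q, Y}, 8 items in all.
That gives (8)!/(3!·2!) = 3360 arrangements.

3360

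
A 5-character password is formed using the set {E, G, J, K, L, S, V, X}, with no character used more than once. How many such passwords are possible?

6720

This is a permutation of 5 out of 8: P(8,5) = 8!/3!.
8 × 7 × 6 × 5 × 4 = 6720.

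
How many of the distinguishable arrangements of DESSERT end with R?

180

Fix R in the last position and arrange the remaining 6 letters.
Those 6 letters have E appearing twice and S appearing twice, giving (6)!/(2!·2!) = 180.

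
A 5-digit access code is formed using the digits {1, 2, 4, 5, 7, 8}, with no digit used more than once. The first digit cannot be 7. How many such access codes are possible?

600

The first digit has 6−1 = 5 choices (anything except 7).
The remaining 4 digits are filled from the other 5 symbols without repetition: 5 × 4 × 3 × 2 = 120.
Total: 5 × 120 = 600.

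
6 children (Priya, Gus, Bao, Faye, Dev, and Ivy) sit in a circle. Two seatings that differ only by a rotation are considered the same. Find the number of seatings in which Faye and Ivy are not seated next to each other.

72

All circular seatings of 6 people number (5)! = 120.
Seatings with Faye beside Ivy: treat them as a block with 2 internal orders, giving 2 × (4)! = 48.
Subtracting, 120 − 48 = 72.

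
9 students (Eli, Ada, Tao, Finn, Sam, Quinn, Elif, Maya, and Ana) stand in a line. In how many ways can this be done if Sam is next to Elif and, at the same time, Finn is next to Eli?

20160

Treat {Sam,Elif} as one block (2 orders) and {Finn,Eli} as another (2 orders).
That leaves 7 units to arrange: 2 × 2 × 7! = 4 × 5040 = 20160.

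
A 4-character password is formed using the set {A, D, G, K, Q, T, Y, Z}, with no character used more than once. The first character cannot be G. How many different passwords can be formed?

The first character has 8−1 = 7 choices (anything except G).
The remaining 3 characters are filled from the other 7 symbols without repetition: 7 × 6 × 5 = 210.
Total: 7 × 210 = 1470.

1470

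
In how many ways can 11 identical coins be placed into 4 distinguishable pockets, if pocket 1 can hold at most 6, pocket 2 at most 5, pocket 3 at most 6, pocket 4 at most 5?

182

Without the upper bounds there are C(14,3) = 364 ways to split 11 among 4 pockets.
Subtract solutions that violate a single cap (substitute x_i' = x_i − (cap_i+1)): x_1 ≥ 7 gives C(7,3) = 35; x_2 ≥ 6 gives C(8,3) = 56; x_3 ≥ 7 gives C(7,3) = 35; x_4 ≥ 6 gives C(8,3) = 56. Together 182.
No two caps can be exceeded simultaneously, so the pair terms are all 0.
By inclusion–exclusion the count is 364 − 182 + 0 = 182.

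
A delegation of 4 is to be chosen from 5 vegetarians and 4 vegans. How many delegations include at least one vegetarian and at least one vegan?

120

With no constraint there are C(9,4) = 126 possible selections.
Subtract selections that omit an entire group: no vegetarians → C(4,4) = 1; no vegans → C(5,4) = 5.
Both groups omitted at once is impossible, so 126 − 6 = 120.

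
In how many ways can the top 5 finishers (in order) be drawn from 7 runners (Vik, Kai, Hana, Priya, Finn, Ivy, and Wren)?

There are 7 choices for 1st place, 6 for 2nd, and so on down to 3 for position 5.
That gives 7 × 6 × 5 × 4 × 3 = 2520.

2520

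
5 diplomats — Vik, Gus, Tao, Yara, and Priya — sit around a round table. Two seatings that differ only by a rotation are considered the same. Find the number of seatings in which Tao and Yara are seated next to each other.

12

Glue Tao and Yara into a block (2 internal orders). Seating 4 units around a circle gives (3)! arrangements.
So 2 × (3)! = 2 × 6 = 12.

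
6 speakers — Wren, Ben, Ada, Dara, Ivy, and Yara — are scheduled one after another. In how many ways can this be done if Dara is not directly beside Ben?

There are 6! = 720 arrangements in all. If Dara and Ben are adjacent, merging them into one block gives 2·(5)! = 240 arrangements.
So 720 − 240 = 480 arrangements keep them apart.

480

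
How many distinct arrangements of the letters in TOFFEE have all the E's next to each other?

60

Treat the 2 copies of E as a single block. The multiset to arrange is then {EE, F, F, O, T}, 5 items in all.
That gives (5)!/(2!) = 60 arrangements.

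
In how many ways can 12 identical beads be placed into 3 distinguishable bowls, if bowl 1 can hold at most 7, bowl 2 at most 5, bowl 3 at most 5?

21

By stars and bars, unrestricted non-negative solutions to x_1+…+x_3 = 12 number C(12+2,2) = 91.
Subtract solutions that violate a single cap (substitute x_i' = x_i − (cap_i+1)): x_1 ≥ 8 gives C(6,2) = 15; x_2 ≥ 6 gives C(8,2) = 28; x_3 ≥ 6 gives C(8,2) = 28. Together 71.
Add back pairs where two caps are both exceeded: 0 + 0 + 1 = 1.
By inclusion–exclusion the count is 91 − 71 + 1 = 21.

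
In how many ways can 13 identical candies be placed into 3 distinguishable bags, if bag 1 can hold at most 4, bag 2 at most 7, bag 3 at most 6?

15

Without the upper bounds there are C(15,2) = 105 ways to split 13 among 3 bags.
Subtract solutions that violate a single cap (substitute x_i' = x_i − (cap_i+1)): x_1 ≥ 5 gives C(10,2) = 45; x_2 ≥ 8 gives C(7,2) = 21; x_3 ≥ 7 gives C(8,2) = 28. Together 94.
Add back pairs where two caps are both exceeded: 1 + 3 + 0 = 4.
By inclusion–exclusion the count is 105 − 94 + 4 = 15.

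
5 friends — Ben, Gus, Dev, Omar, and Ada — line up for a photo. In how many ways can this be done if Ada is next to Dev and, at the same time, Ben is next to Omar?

Treat {Ada,Dev} as one block (2 orders) and {Ben,Omar} as another (2 orders).
That leaves 3 units to arrange: 2 × 2 × 3! = 4 × 6 = 24.

24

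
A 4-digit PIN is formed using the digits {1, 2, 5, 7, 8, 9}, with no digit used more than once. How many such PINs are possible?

360

This is a permutation of 4 out of 6: P(6,4) = 6!/2!.
That product is 6 × 5 × 4 × 3 = 360.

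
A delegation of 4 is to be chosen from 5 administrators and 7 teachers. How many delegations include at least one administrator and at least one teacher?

455

Unrestricted: C(12,4) = 495 ways to pick any 4 of the 12.
Selections missing a whole group: no administrators → C(7,4) = 35; no teachers → C(5,4) = 5.
Both groups omitted at once is impossible, so 495 − 40 = 455.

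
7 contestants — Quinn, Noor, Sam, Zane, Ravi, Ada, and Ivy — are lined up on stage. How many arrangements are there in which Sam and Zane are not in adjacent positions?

There are 7! = 5040 arrangements in all. If Sam and Zane are adjacent, merging them into one block gives 2·(6)! = 1440 arrangements.
Complementary counting: 5040 − 1440 = 3600.

3600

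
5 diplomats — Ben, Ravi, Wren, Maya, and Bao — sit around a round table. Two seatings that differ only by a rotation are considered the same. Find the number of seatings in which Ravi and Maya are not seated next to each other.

12

Without the restriction there are (4)! = 24 seatings.
Seatings with Ravi beside Maya: treat them as a block with 2 internal orders, giving 2 × (3)! = 12.
Subtracting, 24 − 12 = 12.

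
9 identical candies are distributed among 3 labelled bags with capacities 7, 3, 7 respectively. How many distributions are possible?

By stars and bars, unrestricted non-negative solutions to x_1+…+x_3 = 9 number C(9+2,2) = 55.
Subtract solutions that violate a single cap (substitute x_i' = x_i − (cap_i+1)): x_1 ≥ 8 gives C(3,2) = 3; x_2 ≥ 4 gives C(7,2) = 21; x_3 ≥ 8 gives C(3,2) = 3. Together 27.
No two caps can be exceeded simultaneously, so the pair terms are all 0.
By inclusion–exclusion the count is 55 − 27 + 0 = 28.

28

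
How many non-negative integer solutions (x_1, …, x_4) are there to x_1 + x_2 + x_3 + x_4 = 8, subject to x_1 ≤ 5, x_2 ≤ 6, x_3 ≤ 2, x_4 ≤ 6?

By stars and bars, unrestricted non-negative solutions to x_1+…+x_4 = 8 number C(8+3,3) = 165.
Subtract solutions that violate a single cap (substitute x_i' = x_i − (cap_i+1)): x_1 ≥ 6 gives C(5,3) = 10; x_2 ≥ 7 gives C(4,3) = 4; x_3 ≥ 3 gives C(8,3) = 56; x_4 ≥ 7 gives C(4,3) = 4. Together 74.
No two caps can be exceeded simultaneously, so the pair terms are all 0.
By inclusion–exclusion the count is 165 − 74 + 0 = 91.

91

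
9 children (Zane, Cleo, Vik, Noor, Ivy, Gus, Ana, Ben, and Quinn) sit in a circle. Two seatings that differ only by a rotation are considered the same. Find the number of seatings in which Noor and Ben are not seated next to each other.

All circular seatings of 9 people number (8)! = 40320.
Those with Noor next to Ben: fuse the pair into one unit and seat 8 units around a circle — 2·(7)! = 10080.
Subtracting, 40320 − 10080 = 30240.

30240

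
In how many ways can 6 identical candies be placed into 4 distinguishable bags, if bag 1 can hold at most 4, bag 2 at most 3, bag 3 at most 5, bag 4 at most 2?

Ignoring the caps, the number of non-negative solutions to x_1+…+x_4 = 6 is C(9,3) = 84.
Subtract solutions that violate a single cap (substitute x_i' = x_i − (cap_i+1)): x_1 ≥ 5 gives C(4,3) = 4; x_2 ≥ 4 gives C(5,3) = 10; x_3 ≥ 6 gives C(3,3) = 1; x_4 ≥ 3 gives C(6,3) = 20. Together 35.
No two caps can be exceeded simultaneously, so the pair terms are all 0.
By inclusion–exclusion the count is 84 − 35 + 0 = 49.

49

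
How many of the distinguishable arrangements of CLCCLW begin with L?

20

With the first slot taken by L, it remains to arrange the other 5 letters (CCCLW).
Those 5 letters have C appearing 3 times, giving (5)!/(3!) = 20.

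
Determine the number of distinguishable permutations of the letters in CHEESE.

120

Letter multiplicities in CHEESE: C×1, E×3, H×1, S×1.
Dividing 6! = 720 by 3! = 6 for the repeated letters gives 120.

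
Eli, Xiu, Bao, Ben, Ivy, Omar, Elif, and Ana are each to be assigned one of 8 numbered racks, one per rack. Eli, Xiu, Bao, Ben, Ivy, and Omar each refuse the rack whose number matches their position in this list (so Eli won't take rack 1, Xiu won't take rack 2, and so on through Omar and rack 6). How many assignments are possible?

Let Aᵢ (for 1 ≤ i ≤ 6) be the placements that put person i in their forbidden rack. Any j of these fix j positions, leaving (8−j)! ways to fill the rest, and there are C(6,j) ways to pick which j.
By inclusion–exclusion, the number of valid placements is Σ_{j=0}^{6} (−1)^j C(6,j)·(8−j)!.
Computing: 40320 − 30240 + 10800 − 2400 + 360 − 36 + 2 = 18806.

18806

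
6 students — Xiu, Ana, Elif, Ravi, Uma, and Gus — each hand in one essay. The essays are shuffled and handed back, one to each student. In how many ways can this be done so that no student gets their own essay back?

Count assignments avoiding every fixed point. For any j of the 6 students fixed to their own essay, the other 6−j can be arranged in (6−j)! ways.
By inclusion–exclusion this is Σ_{j=0}^{6} (−1)^j C(6,j)·(6−j)!.
Computing: 720 − 720 + 360 − 120 + 30 − 6 + 1 = 265.

265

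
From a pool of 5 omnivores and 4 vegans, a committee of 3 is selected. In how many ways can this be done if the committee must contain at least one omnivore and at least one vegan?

With no constraint there are C(9,3) = 84 possible selections.
Subtract selections that omit an entire group: no omnivores → C(4,3) = 4; no vegans → C(5,3) = 10.
Both groups omitted at once is impossible, so 84 − 14 = 70.

70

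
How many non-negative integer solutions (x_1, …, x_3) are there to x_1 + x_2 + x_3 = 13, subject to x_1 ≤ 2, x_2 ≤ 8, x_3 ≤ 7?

Ignoring the caps, the number of non-negative solutions to x_1+…+x_3 = 13 is C(15,2) = 105.
Subtract solutions that violate a single cap (substitute x_i' = x_i − (cap_i+1)): x_1 ≥ 3 gives C(12,2) = 66; x_2 ≥ 9 gives C(6,2) = 15; x_3 ≥ 8 gives C(7,2) = 21. Together 102.
Add back pairs where two caps are both exceeded: 3 + 6 + 0 = 9.
By inclusion–exclusion the count is 105 − 102 + 9 = 12.

12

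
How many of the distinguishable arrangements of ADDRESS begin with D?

Fix D in the first position and arrange the remaining 6 letters.
Those 6 letters have S appearing twice, giving (6)!/(2!) = 360.

360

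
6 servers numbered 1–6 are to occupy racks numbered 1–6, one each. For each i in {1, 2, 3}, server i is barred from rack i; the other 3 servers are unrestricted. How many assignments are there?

Let Aᵢ (for i ∈ {1, 2, 3}) be the placements that put server i in its forbidden rack. Any j of these fix j positions, leaving (6−j)! ways to fill the rest, and there are C(3,j) ways to pick which j.
By inclusion–exclusion, the number of valid placements is Σ_{j=0}^{3} (−1)^j C(3,j)·(6−j)!.
Computing: 720 − 360 + 72 − 6 = 426.

426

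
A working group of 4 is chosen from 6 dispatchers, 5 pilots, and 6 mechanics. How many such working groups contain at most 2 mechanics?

2145

Split by how many mechanics are chosen (0 through 2).
Sum: C(6,0)·C(11,4) + C(6,1)·C(11,3) + C(6,2)·C(11,2) = 330 + 990 + 825 = 2145.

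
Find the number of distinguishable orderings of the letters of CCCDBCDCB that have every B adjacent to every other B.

168

Treat the 2 copies of B as a single block. The multiset to arrange is then {BB, C, C, C, C, C, D, D}, 8 items in all.
That gives (8)!/(5!·2!) = 168 arrangements.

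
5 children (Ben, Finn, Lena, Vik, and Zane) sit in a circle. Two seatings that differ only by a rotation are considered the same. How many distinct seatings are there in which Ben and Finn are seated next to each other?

Treat {Ben, Finn} as one unit (2 internal orders) and seat the resulting 4 units around the table: (3)! circular arrangements.
So 2 × (3)! = 2 × 6 = 12.

12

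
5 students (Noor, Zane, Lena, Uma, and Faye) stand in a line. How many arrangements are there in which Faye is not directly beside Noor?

There are 5! = 120 arrangements in all. If Faye and Noor are adjacent, merging them into one block gives 2·(4)! = 48 arrangements.
So 120 − 48 = 72 arrangements keep them apart.

72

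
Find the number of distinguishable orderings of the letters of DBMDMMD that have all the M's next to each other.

Treat the 3 copies of M as a single block. The multiset to arrange is then {MMM, B, D, D, D}, 5 items in all.
That gives (5)!/(3!) = 20 arrangements.

20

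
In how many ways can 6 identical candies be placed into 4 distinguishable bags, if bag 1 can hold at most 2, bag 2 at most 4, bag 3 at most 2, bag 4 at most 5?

40

By stars and bars, unrestricted non-negative solutions to x_1+…+x_4 = 6 number C(6+3,3) = 84.
Subtract solutions that violate a single cap (substitute x_i' = x_i − (cap_i+1)): x_1 ≥ 3 gives C(6,3) = 20; x_2 ≥ 5 gives C(4,3) = 4; x_3 ≥ 3 gives C(6,3) = 20; x_4 ≥ 6 gives C(3,3) = 1. Together 45.
Add back pairs where two caps are both exceeded: 0 + 1 + 0 + 0 + 0 + 0 = 1.
By inclusion–exclusion the count is 84 − 45 + 1 = 40.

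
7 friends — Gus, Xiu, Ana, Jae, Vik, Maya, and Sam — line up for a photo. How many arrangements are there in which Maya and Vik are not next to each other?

3600

Of the 7! = 5040 arrangements, those with Maya and Vik adjacent number 2 × 6! = 1440 (treat the pair as a block with 2 internal orders).
Complementary counting: 5040 − 1440 = 3600.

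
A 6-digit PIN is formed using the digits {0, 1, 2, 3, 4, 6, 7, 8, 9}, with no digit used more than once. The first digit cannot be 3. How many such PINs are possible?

53760

The first digit has 9−1 = 8 choices (anything except 3).
The remaining 5 digits are filled from the other 8 symbols without repetition: 8 × 7 × 6 × 5 × 4 = 6720.
Total: 8 × 6720 = 53760.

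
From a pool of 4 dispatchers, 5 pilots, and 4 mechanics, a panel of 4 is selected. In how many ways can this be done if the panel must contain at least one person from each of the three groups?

With no constraint there are C(13,4) = 715 possible selections.
Selections missing a whole group: no dispatchers → C(9,4) = 126; no pilots → C(8,4) = 70; no mechanics → C(9,4) = 126.
Add back selections omitting two groups (i.e. drawn from a single group): C(4,4) + C(5,4) + C(4,4) = 7.
By inclusion–exclusion: 715 − 322 + 7 = 400.

400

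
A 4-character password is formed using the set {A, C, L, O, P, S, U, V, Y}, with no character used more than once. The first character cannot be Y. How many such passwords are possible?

2688

The first character has 9−1 = 8 choices (anything except Y).
The remaining 3 characters are filled from the other 8 symbols without repetition: 8 × 7 × 6 = 336.
Total: 8 × 336 = 2688.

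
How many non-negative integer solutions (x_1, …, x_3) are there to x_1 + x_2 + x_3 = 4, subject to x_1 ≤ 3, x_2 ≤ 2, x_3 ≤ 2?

8

By stars and bars, unrestricted non-negative solutions to x_1+…+x_3 = 4 number C(4+2,2) = 15.
Subtract solutions that violate a single cap (substitute x_i' = x_i − (cap_i+1)): x_1 ≥ 4 gives C(2,2) = 1; x_2 ≥ 3 gives C(3,2) = 3; x_3 ≥ 3 gives C(3,2) = 3. Together 7.
No two caps can be exceeded simultaneously, so the pair terms are all 0.
By inclusion–exclusion the count is 15 − 7 + 0 = 8.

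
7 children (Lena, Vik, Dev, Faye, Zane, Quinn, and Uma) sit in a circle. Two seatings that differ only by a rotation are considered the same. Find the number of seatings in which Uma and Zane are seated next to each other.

240

Treat {Uma, Zane} as one unit (2 internal orders) and seat the resulting 6 units around the table: (5)! circular arrangements.
So 2 × (5)! = 2 × 120 = 240.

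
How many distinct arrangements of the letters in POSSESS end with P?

With the last slot taken by P, it remains to arrange the other 6 letters (OSSESS).
Those 6 letters have S appearing 4 times, giving (6)!/(4!) = 30.

30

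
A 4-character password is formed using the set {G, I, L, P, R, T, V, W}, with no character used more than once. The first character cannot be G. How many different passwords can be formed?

The first character has 8−1 = 7 choices (anything except G).
The remaining 3 characters are filled from the other 7 symbols without repetition: 7 × 6 × 5 = 210.
Total: 7 × 210 = 1470.

1470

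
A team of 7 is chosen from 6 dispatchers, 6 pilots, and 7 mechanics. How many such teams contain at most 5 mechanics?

Split by how many mechanics are chosen (0 through 5).
Sum: C(7,0)·C(12,7) + C(7,1)·C(12,6) + C(7,2)·C(12,5) + C(7,3)·C(12,4) + C(7,4)·C(12,3) + C(7,5)·C(12,2) = 792 + 6468 + 16632 + 17325 + 7700 + 1386 = 50303.

50303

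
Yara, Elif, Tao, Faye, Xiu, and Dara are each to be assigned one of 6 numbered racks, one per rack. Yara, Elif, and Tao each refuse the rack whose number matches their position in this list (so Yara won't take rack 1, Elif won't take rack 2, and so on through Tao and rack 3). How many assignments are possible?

Let Aᵢ (for i ∈ {1, 2, 3}) be the placements that put person i in their forbidden rack. Any j of these fix j positions, leaving (6−j)! ways to fill the rest, and there are C(3,j) ways to pick which j.
By inclusion–exclusion, the number of valid placements is Σ_{j=0}^{3} (−1)^j C(3,j)·(6−j)!.
Computing: 720 − 360 + 72 − 6 = 426.

426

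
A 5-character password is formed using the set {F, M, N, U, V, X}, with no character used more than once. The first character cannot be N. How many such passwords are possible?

600

The first character has 6−1 = 5 choices (anything except N).
The remaining 4 characters are filled from the other 5 symbols without repetition: 5 × 4 × 3 × 2 = 120.
Total: 5 × 120 = 600.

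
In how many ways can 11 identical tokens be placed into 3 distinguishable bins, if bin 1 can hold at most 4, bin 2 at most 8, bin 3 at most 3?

By stars and bars, unrestricted non-negative solutions to x_1+…+x_3 = 11 number C(11+2,2) = 78.
Subtract solutions that violate a single cap (substitute x_i' = x_i − (cap_i+1)): x_1 ≥ 5 gives C(8,2) = 28; x_2 ≥ 9 gives C(4,2) = 6; x_3 ≥ 4 gives C(9,2) = 36. Together 70.
Add back pairs where two caps are both exceeded: 0 + 6 + 0 = 6.
By inclusion–exclusion the count is 78 − 70 + 6 = 14.

14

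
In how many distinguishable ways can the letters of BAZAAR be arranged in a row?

120

Letter multiplicities in BAZAAR: A×3, B×1, R×1, Z×1.
The number of distinct arrangements is 6!/(3!) = 720/6 = 120.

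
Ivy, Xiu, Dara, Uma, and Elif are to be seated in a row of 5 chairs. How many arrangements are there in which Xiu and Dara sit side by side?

48

Treat {Xiu, Dara} as a single unit. There are 4 units to order, and the pair itself can be ordered 2 ways.
That gives 2 × 4! = 2 × 24 = 48.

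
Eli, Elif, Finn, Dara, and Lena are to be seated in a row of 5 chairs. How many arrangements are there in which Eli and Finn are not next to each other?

72

Of the 5! = 120 arrangements, those with Eli and Finn adjacent number 2 × 4! = 48 (treat the pair as a block with 2 internal orders).
Complementary counting: 120 − 48 = 72.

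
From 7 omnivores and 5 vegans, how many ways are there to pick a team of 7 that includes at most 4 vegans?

771

Split by how many vegans are chosen (0 through 4).
Sum: C(5,0)·C(7,7) + C(5,1)·C(7,6) + C(5,2)·C(7,5) + C(5,3)·C(7,4) + C(5,4)·C(7,3) = 1 + 35 + 210 + 350 + 175 = 771.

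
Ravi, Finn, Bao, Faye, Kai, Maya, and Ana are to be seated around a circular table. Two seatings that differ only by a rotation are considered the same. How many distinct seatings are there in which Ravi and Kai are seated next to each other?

Glue Ravi and Kai into a block (2 internal orders). Seating 6 units around a circle gives (5)! arrangements.
So 2 × (5)! = 2 × 120 = 240.

240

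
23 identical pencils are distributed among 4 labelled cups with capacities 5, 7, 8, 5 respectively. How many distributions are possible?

By stars and bars, unrestricted non-negative solutions to x_1+…+x_4 = 23 number C(23+3,3) = 2600.
Subtract solutions that violate a single cap (substitute x_i' = x_i − (cap_i+1)): x_1 ≥ 6 gives C(20,3) = 1140; x_2 ≥ 8 gives C(18,3) = 816; x_3 ≥ 9 gives C(17,3) = 680; x_4 ≥ 6 gives C(20,3) = 1140. Together 3776.
Add back pairs where two caps are both exceeded: 220 + 165 + 364 + 84 + 220 + 165 = 1218.
Subtract triples: 1 + 20 + 10 + 1 = 32.
By inclusion–exclusion the count is 2600 − 3776 + 1218 − 32 = 10.

10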